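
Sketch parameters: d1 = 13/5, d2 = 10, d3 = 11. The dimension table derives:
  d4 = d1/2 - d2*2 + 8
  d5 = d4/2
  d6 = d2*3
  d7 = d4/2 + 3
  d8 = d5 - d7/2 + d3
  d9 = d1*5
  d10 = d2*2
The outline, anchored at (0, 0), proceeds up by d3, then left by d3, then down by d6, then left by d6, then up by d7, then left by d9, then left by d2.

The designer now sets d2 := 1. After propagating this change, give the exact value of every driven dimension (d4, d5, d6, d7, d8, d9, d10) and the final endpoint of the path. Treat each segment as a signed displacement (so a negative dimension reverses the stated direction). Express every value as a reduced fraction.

Apply edit: d2 := 1
  d4 = d1/2 - d2*2 + 8 = 73/10
  d5 = d4/2 = 73/20
  d6 = d2*3 = 3
  d7 = d4/2 + 3 = 133/20
  d8 = d5 - d7/2 + d3 = 453/40
  d9 = d1*5 = 13
  d10 = d2*2 = 2
Walk from origin (0, 0):
  seg 1: up by d3 = 11 → (0, 11)
  seg 2: left by d3 = 11 → (-11, 11)
  seg 3: down by d6 = 3 → (-11, 8)
  seg 4: left by d6 = 3 → (-14, 8)
  seg 5: up by d7 = 133/20 → (-14, 293/20)
  seg 6: left by d9 = 13 → (-27, 293/20)
  seg 7: left by d2 = 1 → (-28, 293/20)

d4 = 73/10
d5 = 73/20
d6 = 3
d7 = 133/20
d8 = 453/40
d9 = 13
d10 = 2
endpoint = (-28, 293/20)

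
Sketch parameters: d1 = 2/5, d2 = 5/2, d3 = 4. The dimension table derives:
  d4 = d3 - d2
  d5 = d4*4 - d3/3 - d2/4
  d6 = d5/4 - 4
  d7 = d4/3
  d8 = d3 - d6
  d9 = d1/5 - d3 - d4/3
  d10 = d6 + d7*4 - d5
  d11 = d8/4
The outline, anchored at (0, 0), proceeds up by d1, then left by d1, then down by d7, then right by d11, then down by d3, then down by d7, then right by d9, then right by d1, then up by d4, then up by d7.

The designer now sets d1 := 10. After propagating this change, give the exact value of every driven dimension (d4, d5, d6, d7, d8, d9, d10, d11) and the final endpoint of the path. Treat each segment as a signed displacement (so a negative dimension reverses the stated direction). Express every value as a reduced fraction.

d4 = 3/2
d5 = 97/24
d6 = -287/96
d7 = 1/2
d8 = 671/96
d9 = -5/2
d10 = -161/32
d11 = 671/384
endpoint = (-289/384, 7)

Apply edit: d1 := 10
  d4 = d3 - d2 = 3/2
  d5 = d4*4 - d3/3 - d2/4 = 97/24
  d6 = d5/4 - 4 = -287/96
  d7 = d4/3 = 1/2
  d8 = d3 - d6 = 671/96
  d9 = d1/5 - d3 - d4/3 = -5/2
  d10 = d6 + d7*4 - d5 = -161/32
  d11 = d8/4 = 671/384
Walk from origin (0, 0):
  seg 1: up by d1 = 10 → (0, 10)
  seg 2: left by d1 = 10 → (-10, 10)
  seg 3: down by d7 = 1/2 → (-10, 19/2)
  seg 4: right by d11 = 671/384 → (-3169/384, 19/2)
  seg 5: down by d3 = 4 → (-3169/384, 11/2)
  seg 6: down by d7 = 1/2 → (-3169/384, 5)
  seg 7: right by d9 = -5/2 → (-4129/384, 5)
  seg 8: right by d1 = 10 → (-289/384, 5)
  seg 9: up by d4 = 3/2 → (-289/384, 13/2)
  seg 10: up by d7 = 1/2 → (-289/384, 7)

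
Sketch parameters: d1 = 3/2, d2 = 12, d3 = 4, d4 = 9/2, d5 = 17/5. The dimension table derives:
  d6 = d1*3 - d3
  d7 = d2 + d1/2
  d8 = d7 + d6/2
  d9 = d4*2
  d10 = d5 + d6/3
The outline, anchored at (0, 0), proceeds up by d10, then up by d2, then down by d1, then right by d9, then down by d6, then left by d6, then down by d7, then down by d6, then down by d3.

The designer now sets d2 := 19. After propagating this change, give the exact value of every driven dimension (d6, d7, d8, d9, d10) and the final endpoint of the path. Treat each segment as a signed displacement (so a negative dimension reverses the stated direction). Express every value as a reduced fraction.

d6 = 1/2
d7 = 79/4
d8 = 20
d9 = 9
d10 = 107/30
endpoint = (17/2, -221/60)

Apply edit: d2 := 19
  d6 = d1*3 - d3 = 1/2
  d7 = d2 + d1/2 = 79/4
  d8 = d7 + d6/2 = 20
  d9 = d4*2 = 9
  d10 = d5 + d6/3 = 107/30
Walk from origin (0, 0):
  seg 1: up by d10 = 107/30 → (0, 107/30)
  seg 2: up by d2 = 19 → (0, 677/30)
  seg 3: down by d1 = 3/2 → (0, 316/15)
  seg 4: right by d9 = 9 → (9, 316/15)
  seg 5: down by d6 = 1/2 → (9, 617/30)
  seg 6: left by d6 = 1/2 → (17/2, 617/30)
  seg 7: down by d7 = 79/4 → (17/2, 49/60)
  seg 8: down by d6 = 1/2 → (17/2, 19/60)
  seg 9: down by d3 = 4 → (17/2, -221/60)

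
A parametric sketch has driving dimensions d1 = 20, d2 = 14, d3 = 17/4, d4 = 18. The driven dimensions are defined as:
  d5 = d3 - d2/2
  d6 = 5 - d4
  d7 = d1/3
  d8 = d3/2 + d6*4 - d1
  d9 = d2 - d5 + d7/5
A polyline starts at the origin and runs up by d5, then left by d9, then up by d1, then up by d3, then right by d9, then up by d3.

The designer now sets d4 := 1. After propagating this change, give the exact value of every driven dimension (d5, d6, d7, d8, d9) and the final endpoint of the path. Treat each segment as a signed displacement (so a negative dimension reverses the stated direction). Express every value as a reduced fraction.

Apply edit: d4 := 1
  d5 = d3 - d2/2 = -11/4
  d6 = 5 - d4 = 4
  d7 = d1/3 = 20/3
  d8 = d3/2 + d6*4 - d1 = -15/8
  d9 = d2 - d5 + d7/5 = 217/12
Walk from origin (0, 0):
  seg 1: up by d5 = -11/4 → (0, -11/4)
  seg 2: left by d9 = 217/12 → (-217/12, -11/4)
  seg 3: up by d1 = 20 → (-217/12, 69/4)
  seg 4: up by d3 = 17/4 → (-217/12, 43/2)
  seg 5: right by d9 = 217/12 → (0, 43/2)
  seg 6: up by d3 = 17/4 → (0, 103/4)

d5 = -11/4
d6 = 4
d7 = 20/3
d8 = -15/8
d9 = 217/12
endpoint = (0, 103/4)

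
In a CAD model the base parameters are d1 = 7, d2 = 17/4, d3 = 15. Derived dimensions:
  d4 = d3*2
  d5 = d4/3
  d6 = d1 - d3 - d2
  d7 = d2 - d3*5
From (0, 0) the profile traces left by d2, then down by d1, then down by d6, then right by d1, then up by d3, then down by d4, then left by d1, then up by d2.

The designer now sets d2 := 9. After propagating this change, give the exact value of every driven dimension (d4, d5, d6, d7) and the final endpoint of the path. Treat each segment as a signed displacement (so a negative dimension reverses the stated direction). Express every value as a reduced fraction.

Apply edit: d2 := 9
  d4 = d3*2 = 30
  d5 = d4/3 = 10
  d6 = d1 - d3 - d2 = -17
  d7 = d2 - d3*5 = -66
Walk from origin (0, 0):
  seg 1: left by d2 = 9 → (-9, 0)
  seg 2: down by d1 = 7 → (-9, -7)
  seg 3: down by d6 = -17 → (-9, 10)
  seg 4: right by d1 = 7 → (-2, 10)
  seg 5: up by d3 = 15 → (-2, 25)
  seg 6: down by d4 = 30 → (-2, -5)
  seg 7: left by d1 = 7 → (-9, -5)
  seg 8: up by d2 = 9 → (-9, 4)

d4 = 30
d5 = 10
d6 = -17
d7 = -66
endpoint = (-9, 4)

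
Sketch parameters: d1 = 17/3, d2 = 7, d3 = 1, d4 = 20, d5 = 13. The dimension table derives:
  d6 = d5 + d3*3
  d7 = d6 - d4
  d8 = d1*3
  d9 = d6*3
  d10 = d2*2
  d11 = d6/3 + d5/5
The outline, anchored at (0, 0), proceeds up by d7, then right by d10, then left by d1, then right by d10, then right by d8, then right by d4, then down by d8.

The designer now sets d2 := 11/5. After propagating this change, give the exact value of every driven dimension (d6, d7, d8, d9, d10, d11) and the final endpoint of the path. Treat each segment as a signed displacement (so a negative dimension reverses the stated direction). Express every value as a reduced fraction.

d6 = 16
d7 = -4
d8 = 17
d9 = 48
d10 = 22/5
d11 = 119/15
endpoint = (602/15, -21)

Apply edit: d2 := 11/5
  d6 = d5 + d3*3 = 16
  d7 = d6 - d4 = -4
  d8 = d1*3 = 17
  d9 = d6*3 = 48
  d10 = d2*2 = 22/5
  d11 = d6/3 + d5/5 = 119/15
Walk from origin (0, 0):
  seg 1: up by d7 = -4 → (0, -4)
  seg 2: right by d10 = 22/5 → (22/5, -4)
  seg 3: left by d1 = 17/3 → (-19/15, -4)
  seg 4: right by d10 = 22/5 → (47/15, -4)
  seg 5: right by d8 = 17 → (302/15, -4)
  seg 6: right by d4 = 20 → (602/15, -4)
  seg 7: down by d8 = 17 → (602/15, -21)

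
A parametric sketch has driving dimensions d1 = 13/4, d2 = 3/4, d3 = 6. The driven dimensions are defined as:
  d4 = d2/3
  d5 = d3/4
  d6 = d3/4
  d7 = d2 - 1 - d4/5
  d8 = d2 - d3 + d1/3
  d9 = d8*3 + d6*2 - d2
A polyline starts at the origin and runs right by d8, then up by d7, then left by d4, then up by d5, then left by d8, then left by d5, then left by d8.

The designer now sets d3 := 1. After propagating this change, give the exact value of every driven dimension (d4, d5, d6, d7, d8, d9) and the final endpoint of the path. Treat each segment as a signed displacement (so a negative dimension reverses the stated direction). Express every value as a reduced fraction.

d4 = 1/4
d5 = 1/4
d6 = 1/4
d7 = -3/10
d8 = 5/6
d9 = 9/4
endpoint = (-4/3, -1/20)

Apply edit: d3 := 1
  d4 = d2/3 = 1/4
  d5 = d3/4 = 1/4
  d6 = d3/4 = 1/4
  d7 = d2 - 1 - d4/5 = -3/10
  d8 = d2 - d3 + d1/3 = 5/6
  d9 = d8*3 + d6*2 - d2 = 9/4
Walk from origin (0, 0):
  seg 1: right by d8 = 5/6 → (5/6, 0)
  seg 2: up by d7 = -3/10 → (5/6, -3/10)
  seg 3: left by d4 = 1/4 → (7/12, -3/10)
  seg 4: up by d5 = 1/4 → (7/12, -1/20)
  seg 5: left by d8 = 5/6 → (-1/4, -1/20)
  seg 6: left by d5 = 1/4 → (-1/2, -1/20)
  seg 7: left by d8 = 5/6 → (-4/3, -1/20)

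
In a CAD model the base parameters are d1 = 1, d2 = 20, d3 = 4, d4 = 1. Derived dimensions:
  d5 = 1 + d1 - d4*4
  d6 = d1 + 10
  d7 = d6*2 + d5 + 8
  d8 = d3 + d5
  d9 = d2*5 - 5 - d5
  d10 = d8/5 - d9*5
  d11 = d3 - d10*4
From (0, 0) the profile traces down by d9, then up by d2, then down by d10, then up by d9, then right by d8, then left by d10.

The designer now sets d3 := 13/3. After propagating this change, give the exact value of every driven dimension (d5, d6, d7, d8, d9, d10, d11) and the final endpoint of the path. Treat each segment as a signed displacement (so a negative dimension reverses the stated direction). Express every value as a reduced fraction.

Apply edit: d3 := 13/3
  d5 = 1 + d1 - d4*4 = -2
  d6 = d1 + 10 = 11
  d7 = d6*2 + d5 + 8 = 28
  d8 = d3 + d5 = 7/3
  d9 = d2*5 - 5 - d5 = 97
  d10 = d8/5 - d9*5 = -7268/15
  d11 = d3 - d10*4 = 29137/15
Walk from origin (0, 0):
  seg 1: down by d9 = 97 → (0, -97)
  seg 2: up by d2 = 20 → (0, -77)
  seg 3: down by d10 = -7268/15 → (0, 6113/15)
  seg 4: up by d9 = 97 → (0, 7568/15)
  seg 5: right by d8 = 7/3 → (7/3, 7568/15)
  seg 6: left by d10 = -7268/15 → (7303/15, 7568/15)

d5 = -2
d6 = 11
d7 = 28
d8 = 7/3
d9 = 97
d10 = -7268/15
d11 = 29137/15
endpoint = (7303/15, 7568/15)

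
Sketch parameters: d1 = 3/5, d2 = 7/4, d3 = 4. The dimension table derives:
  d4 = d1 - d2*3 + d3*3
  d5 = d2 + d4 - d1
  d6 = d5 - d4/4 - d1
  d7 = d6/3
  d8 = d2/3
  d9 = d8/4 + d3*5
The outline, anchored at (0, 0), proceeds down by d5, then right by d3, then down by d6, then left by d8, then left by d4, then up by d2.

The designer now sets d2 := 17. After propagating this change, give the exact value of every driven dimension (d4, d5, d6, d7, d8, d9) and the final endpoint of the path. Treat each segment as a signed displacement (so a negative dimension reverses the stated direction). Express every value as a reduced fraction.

d4 = -192/5
d5 = -22
d6 = -13
d7 = -13/3
d8 = 17/3
d9 = 257/12
endpoint = (551/15, 52)

Apply edit: d2 := 17
  d4 = d1 - d2*3 + d3*3 = -192/5
  d5 = d2 + d4 - d1 = -22
  d6 = d5 - d4/4 - d1 = -13
  d7 = d6/3 = -13/3
  d8 = d2/3 = 17/3
  d9 = d8/4 + d3*5 = 257/12
Walk from origin (0, 0):
  seg 1: down by d5 = -22 → (0, 22)
  seg 2: right by d3 = 4 → (4, 22)
  seg 3: down by d6 = -13 → (4, 35)
  seg 4: left by d8 = 17/3 → (-5/3, 35)
  seg 5: left by d4 = -192/5 → (551/15, 35)
  seg 6: up by d2 = 17 → (551/15, 52)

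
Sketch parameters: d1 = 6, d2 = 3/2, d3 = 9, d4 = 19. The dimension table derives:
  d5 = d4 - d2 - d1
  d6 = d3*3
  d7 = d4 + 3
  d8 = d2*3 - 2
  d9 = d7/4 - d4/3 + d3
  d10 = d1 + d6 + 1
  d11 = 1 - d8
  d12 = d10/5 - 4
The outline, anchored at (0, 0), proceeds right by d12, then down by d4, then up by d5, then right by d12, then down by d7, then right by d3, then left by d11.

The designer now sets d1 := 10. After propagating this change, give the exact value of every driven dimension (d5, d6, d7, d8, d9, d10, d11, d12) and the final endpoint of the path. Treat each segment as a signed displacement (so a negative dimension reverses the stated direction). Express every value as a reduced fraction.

Apply edit: d1 := 10
  d5 = d4 - d2 - d1 = 15/2
  d6 = d3*3 = 27
  d7 = d4 + 3 = 22
  d8 = d2*3 - 2 = 5/2
  d9 = d7/4 - d4/3 + d3 = 49/6
  d10 = d1 + d6 + 1 = 38
  d11 = 1 - d8 = -3/2
  d12 = d10/5 - 4 = 18/5
Walk from origin (0, 0):
  seg 1: right by d12 = 18/5 → (18/5, 0)
  seg 2: down by d4 = 19 → (18/5, -19)
  seg 3: up by d5 = 15/2 → (18/5, -23/2)
  seg 4: right by d12 = 18/5 → (36/5, -23/2)
  seg 5: down by d7 = 22 → (36/5, -67/2)
  seg 6: right by d3 = 9 → (81/5, -67/2)
  seg 7: left by d11 = -3/2 → (177/10, -67/2)

d5 = 15/2
d6 = 27
d7 = 22
d8 = 5/2
d9 = 49/6
d10 = 38
d11 = -3/2
d12 = 18/5
endpoint = (177/10, -67/2)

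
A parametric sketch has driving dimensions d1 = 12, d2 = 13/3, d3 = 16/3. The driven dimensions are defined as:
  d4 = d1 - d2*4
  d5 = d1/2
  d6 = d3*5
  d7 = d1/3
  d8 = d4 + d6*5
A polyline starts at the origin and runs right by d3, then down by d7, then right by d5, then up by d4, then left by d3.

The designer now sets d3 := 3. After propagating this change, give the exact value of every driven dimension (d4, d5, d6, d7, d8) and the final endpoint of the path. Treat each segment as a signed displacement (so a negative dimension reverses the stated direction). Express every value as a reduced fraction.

Apply edit: d3 := 3
  d4 = d1 - d2*4 = -16/3
  d5 = d1/2 = 6
  d6 = d3*5 = 15
  d7 = d1/3 = 4
  d8 = d4 + d6*5 = 209/3
Walk from origin (0, 0):
  seg 1: right by d3 = 3 → (3, 0)
  seg 2: down by d7 = 4 → (3, -4)
  seg 3: right by d5 = 6 → (9, -4)
  seg 4: up by d4 = -16/3 → (9, -28/3)
  seg 5: left by d3 = 3 → (6, -28/3)

d4 = -16/3
d5 = 6
d6 = 15
d7 = 4
d8 = 209/3
endpoint = (6, -28/3)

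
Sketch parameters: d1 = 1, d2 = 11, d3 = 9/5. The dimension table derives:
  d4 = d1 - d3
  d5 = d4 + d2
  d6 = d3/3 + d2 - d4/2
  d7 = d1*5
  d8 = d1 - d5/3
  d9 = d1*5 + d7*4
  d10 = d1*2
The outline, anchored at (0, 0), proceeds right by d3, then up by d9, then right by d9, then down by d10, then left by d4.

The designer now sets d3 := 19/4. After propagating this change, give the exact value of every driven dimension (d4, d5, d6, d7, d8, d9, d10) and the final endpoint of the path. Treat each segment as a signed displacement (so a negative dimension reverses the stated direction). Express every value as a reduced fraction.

Apply edit: d3 := 19/4
  d4 = d1 - d3 = -15/4
  d5 = d4 + d2 = 29/4
  d6 = d3/3 + d2 - d4/2 = 347/24
  d7 = d1*5 = 5
  d8 = d1 - d5/3 = -17/12
  d9 = d1*5 + d7*4 = 25
  d10 = d1*2 = 2
Walk from origin (0, 0):
  seg 1: right by d3 = 19/4 → (19/4, 0)
  seg 2: up by d9 = 25 → (19/4, 25)
  seg 3: right by d9 = 25 → (119/4, 25)
  seg 4: down by d10 = 2 → (119/4, 23)
  seg 5: left by d4 = -15/4 → (67/2, 23)

d4 = -15/4
d5 = 29/4
d6 = 347/24
d7 = 5
d8 = -17/12
d9 = 25
d10 = 2
endpoint = (67/2, 23)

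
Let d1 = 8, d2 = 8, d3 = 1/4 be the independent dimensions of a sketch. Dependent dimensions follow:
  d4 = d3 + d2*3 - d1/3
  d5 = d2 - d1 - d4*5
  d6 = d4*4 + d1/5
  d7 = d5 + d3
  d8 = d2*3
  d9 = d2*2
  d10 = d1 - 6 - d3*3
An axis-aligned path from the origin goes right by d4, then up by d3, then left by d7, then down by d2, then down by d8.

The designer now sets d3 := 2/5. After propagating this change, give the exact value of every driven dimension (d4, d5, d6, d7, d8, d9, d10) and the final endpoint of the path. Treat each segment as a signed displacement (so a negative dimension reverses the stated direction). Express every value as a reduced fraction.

d4 = 326/15
d5 = -326/3
d6 = 1328/15
d7 = -1624/15
d8 = 24
d9 = 16
d10 = 4/5
endpoint = (130, -158/5)

Apply edit: d3 := 2/5
  d4 = d3 + d2*3 - d1/3 = 326/15
  d5 = d2 - d1 - d4*5 = -326/3
  d6 = d4*4 + d1/5 = 1328/15
  d7 = d5 + d3 = -1624/15
  d8 = d2*3 = 24
  d9 = d2*2 = 16
  d10 = d1 - 6 - d3*3 = 4/5
Walk from origin (0, 0):
  seg 1: right by d4 = 326/15 → (326/15, 0)
  seg 2: up by d3 = 2/5 → (326/15, 2/5)
  seg 3: left by d7 = -1624/15 → (130, 2/5)
  seg 4: down by d2 = 8 → (130, -38/5)
  seg 5: down by d8 = 24 → (130, -158/5)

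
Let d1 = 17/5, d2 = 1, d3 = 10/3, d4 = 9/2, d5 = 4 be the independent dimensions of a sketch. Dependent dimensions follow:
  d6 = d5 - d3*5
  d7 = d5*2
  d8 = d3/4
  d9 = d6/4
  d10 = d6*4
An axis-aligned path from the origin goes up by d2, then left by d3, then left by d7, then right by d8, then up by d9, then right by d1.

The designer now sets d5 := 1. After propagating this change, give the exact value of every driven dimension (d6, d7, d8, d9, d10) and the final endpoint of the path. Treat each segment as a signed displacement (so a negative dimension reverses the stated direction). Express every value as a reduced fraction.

Apply edit: d5 := 1
  d6 = d5 - d3*5 = -47/3
  d7 = d5*2 = 2
  d8 = d3/4 = 5/6
  d9 = d6/4 = -47/12
  d10 = d6*4 = -188/3
Walk from origin (0, 0):
  seg 1: up by d2 = 1 → (0, 1)
  seg 2: left by d3 = 10/3 → (-10/3, 1)
  seg 3: left by d7 = 2 → (-16/3, 1)
  seg 4: right by d8 = 5/6 → (-9/2, 1)
  seg 5: up by d9 = -47/12 → (-9/2, -35/12)
  seg 6: right by d1 = 17/5 → (-11/10, -35/12)

d6 = -47/3
d7 = 2
d8 = 5/6
d9 = -47/12
d10 = -188/3
endpoint = (-11/10, -35/12)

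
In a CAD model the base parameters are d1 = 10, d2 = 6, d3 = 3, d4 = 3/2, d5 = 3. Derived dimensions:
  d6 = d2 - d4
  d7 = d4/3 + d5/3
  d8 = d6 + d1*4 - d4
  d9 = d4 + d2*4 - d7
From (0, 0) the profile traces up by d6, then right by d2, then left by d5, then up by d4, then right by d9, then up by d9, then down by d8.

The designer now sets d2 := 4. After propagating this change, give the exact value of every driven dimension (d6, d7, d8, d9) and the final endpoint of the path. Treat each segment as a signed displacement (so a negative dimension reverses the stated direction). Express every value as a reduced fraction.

Apply edit: d2 := 4
  d6 = d2 - d4 = 5/2
  d7 = d4/3 + d5/3 = 3/2
  d8 = d6 + d1*4 - d4 = 41
  d9 = d4 + d2*4 - d7 = 16
Walk from origin (0, 0):
  seg 1: up by d6 = 5/2 → (0, 5/2)
  seg 2: right by d2 = 4 → (4, 5/2)
  seg 3: left by d5 = 3 → (1, 5/2)
  seg 4: up by d4 = 3/2 → (1, 4)
  seg 5: right by d9 = 16 → (17, 4)
  seg 6: up by d9 = 16 → (17, 20)
  seg 7: down by d8 = 41 → (17, -21)

d6 = 5/2
d7 = 3/2
d8 = 41
d9 = 16
endpoint = (17, -21)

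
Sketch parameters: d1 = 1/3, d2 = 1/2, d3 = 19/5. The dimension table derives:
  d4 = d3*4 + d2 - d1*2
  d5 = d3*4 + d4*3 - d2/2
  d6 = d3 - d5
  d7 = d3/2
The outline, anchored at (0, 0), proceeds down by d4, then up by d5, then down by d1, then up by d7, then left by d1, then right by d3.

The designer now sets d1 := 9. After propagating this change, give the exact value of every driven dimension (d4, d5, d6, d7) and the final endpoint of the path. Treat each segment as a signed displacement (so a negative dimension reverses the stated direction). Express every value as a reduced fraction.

d4 = -23/10
d5 = 161/20
d6 = -17/4
d7 = 19/10
endpoint = (-26/5, 13/4)

Apply edit: d1 := 9
  d4 = d3*4 + d2 - d1*2 = -23/10
  d5 = d3*4 + d4*3 - d2/2 = 161/20
  d6 = d3 - d5 = -17/4
  d7 = d3/2 = 19/10
Walk from origin (0, 0):
  seg 1: down by d4 = -23/10 → (0, 23/10)
  seg 2: up by d5 = 161/20 → (0, 207/20)
  seg 3: down by d1 = 9 → (0, 27/20)
  seg 4: up by d7 = 19/10 → (0, 13/4)
  seg 5: left by d1 = 9 → (-9, 13/4)
  seg 6: right by d3 = 19/5 → (-26/5, 13/4)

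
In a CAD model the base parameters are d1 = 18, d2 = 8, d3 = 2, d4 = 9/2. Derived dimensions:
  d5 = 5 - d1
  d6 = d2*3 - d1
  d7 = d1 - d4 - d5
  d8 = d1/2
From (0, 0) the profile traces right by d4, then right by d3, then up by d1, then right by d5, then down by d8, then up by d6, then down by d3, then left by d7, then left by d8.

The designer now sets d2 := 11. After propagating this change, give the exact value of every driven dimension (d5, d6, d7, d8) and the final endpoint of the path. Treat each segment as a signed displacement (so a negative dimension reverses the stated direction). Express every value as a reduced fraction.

Apply edit: d2 := 11
  d5 = 5 - d1 = -13
  d6 = d2*3 - d1 = 15
  d7 = d1 - d4 - d5 = 53/2
  d8 = d1/2 = 9
Walk from origin (0, 0):
  seg 1: right by d4 = 9/2 → (9/2, 0)
  seg 2: right by d3 = 2 → (13/2, 0)
  seg 3: up by d1 = 18 → (13/2, 18)
  seg 4: right by d5 = -13 → (-13/2, 18)
  seg 5: down by d8 = 9 → (-13/2, 9)
  seg 6: up by d6 = 15 → (-13/2, 24)
  seg 7: down by d3 = 2 → (-13/2, 22)
  seg 8: left by d7 = 53/2 → (-33, 22)
  seg 9: left by d8 = 9 → (-42, 22)

d5 = -13
d6 = 15
d7 = 53/2
d8 = 9
endpoint = (-42, 22)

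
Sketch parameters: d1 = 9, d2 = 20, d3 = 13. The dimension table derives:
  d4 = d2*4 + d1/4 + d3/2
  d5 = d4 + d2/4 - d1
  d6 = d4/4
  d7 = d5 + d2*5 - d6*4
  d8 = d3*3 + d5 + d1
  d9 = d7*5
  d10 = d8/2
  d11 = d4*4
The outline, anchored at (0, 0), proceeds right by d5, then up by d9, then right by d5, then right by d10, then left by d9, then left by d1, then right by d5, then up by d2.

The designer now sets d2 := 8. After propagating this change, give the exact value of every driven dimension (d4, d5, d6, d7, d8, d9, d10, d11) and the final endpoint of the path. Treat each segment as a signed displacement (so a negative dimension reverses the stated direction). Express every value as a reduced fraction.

d4 = 163/4
d5 = 135/4
d6 = 163/16
d7 = 33
d8 = 327/4
d9 = 165
d10 = 327/8
d11 = 163
endpoint = (-255/8, 173)

Apply edit: d2 := 8
  d4 = d2*4 + d1/4 + d3/2 = 163/4
  d5 = d4 + d2/4 - d1 = 135/4
  d6 = d4/4 = 163/16
  d7 = d5 + d2*5 - d6*4 = 33
  d8 = d3*3 + d5 + d1 = 327/4
  d9 = d7*5 = 165
  d10 = d8/2 = 327/8
  d11 = d4*4 = 163
Walk from origin (0, 0):
  seg 1: right by d5 = 135/4 → (135/4, 0)
  seg 2: up by d9 = 165 → (135/4, 165)
  seg 3: right by d5 = 135/4 → (135/2, 165)
  seg 4: right by d10 = 327/8 → (867/8, 165)
  seg 5: left by d9 = 165 → (-453/8, 165)
  seg 6: left by d1 = 9 → (-525/8, 165)
  seg 7: right by d5 = 135/4 → (-255/8, 165)
  seg 8: up by d2 = 8 → (-255/8, 173)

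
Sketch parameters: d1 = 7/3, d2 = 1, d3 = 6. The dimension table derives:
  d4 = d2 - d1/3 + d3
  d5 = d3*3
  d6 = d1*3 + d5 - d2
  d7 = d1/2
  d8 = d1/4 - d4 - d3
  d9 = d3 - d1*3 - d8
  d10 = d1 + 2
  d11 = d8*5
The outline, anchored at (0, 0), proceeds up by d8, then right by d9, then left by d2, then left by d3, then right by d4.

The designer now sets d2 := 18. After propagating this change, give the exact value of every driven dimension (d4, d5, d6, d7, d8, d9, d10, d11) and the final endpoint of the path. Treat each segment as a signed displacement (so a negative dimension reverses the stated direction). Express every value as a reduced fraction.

d4 = 209/9
d5 = 18
d6 = 7
d7 = 7/6
d8 = -1031/36
d9 = 995/36
d10 = 13/3
d11 = -5155/36
endpoint = (967/36, -1031/36)

Apply edit: d2 := 18
  d4 = d2 - d1/3 + d3 = 209/9
  d5 = d3*3 = 18
  d6 = d1*3 + d5 - d2 = 7
  d7 = d1/2 = 7/6
  d8 = d1/4 - d4 - d3 = -1031/36
  d9 = d3 - d1*3 - d8 = 995/36
  d10 = d1 + 2 = 13/3
  d11 = d8*5 = -5155/36
Walk from origin (0, 0):
  seg 1: up by d8 = -1031/36 → (0, -1031/36)
  seg 2: right by d9 = 995/36 → (995/36, -1031/36)
  seg 3: left by d2 = 18 → (347/36, -1031/36)
  seg 4: left by d3 = 6 → (131/36, -1031/36)
  seg 5: right by d4 = 209/9 → (967/36, -1031/36)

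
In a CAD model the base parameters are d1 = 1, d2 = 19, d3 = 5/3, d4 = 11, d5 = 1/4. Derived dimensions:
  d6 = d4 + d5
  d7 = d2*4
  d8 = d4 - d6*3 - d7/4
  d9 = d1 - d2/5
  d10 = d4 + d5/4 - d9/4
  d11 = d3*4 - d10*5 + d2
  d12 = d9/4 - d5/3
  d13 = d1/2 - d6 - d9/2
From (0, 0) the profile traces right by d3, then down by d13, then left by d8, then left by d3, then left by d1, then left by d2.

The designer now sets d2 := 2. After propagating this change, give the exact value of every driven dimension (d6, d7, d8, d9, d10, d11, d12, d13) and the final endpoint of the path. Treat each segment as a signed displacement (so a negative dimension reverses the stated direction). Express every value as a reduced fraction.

d6 = 45/4
d7 = 8
d8 = -99/4
d9 = 3/5
d10 = 873/80
d11 = -2203/48
d12 = 1/15
d13 = -221/20
endpoint = (87/4, 221/20)

Apply edit: d2 := 2
  d6 = d4 + d5 = 45/4
  d7 = d2*4 = 8
  d8 = d4 - d6*3 - d7/4 = -99/4
  d9 = d1 - d2/5 = 3/5
  d10 = d4 + d5/4 - d9/4 = 873/80
  d11 = d3*4 - d10*5 + d2 = -2203/48
  d12 = d9/4 - d5/3 = 1/15
  d13 = d1/2 - d6 - d9/2 = -221/20
Walk from origin (0, 0):
  seg 1: right by d3 = 5/3 → (5/3, 0)
  seg 2: down by d13 = -221/20 → (5/3, 221/20)
  seg 3: left by d8 = -99/4 → (317/12, 221/20)
  seg 4: left by d3 = 5/3 → (99/4, 221/20)
  seg 5: left by d1 = 1 → (95/4, 221/20)
  seg 6: left by d2 = 2 → (87/4, 221/20)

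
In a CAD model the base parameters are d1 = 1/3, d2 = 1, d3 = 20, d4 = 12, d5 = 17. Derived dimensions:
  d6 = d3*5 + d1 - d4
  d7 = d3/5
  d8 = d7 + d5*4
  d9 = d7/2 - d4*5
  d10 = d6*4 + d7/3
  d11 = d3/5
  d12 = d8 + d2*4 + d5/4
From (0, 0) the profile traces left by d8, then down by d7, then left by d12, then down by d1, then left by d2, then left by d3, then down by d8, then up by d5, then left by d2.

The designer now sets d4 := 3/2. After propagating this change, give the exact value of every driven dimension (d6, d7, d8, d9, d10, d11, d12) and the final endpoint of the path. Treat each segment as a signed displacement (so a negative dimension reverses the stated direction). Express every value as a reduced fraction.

Apply edit: d4 := 3/2
  d6 = d3*5 + d1 - d4 = 593/6
  d7 = d3/5 = 4
  d8 = d7 + d5*4 = 72
  d9 = d7/2 - d4*5 = -11/2
  d10 = d6*4 + d7/3 = 1190/3
  d11 = d3/5 = 4
  d12 = d8 + d2*4 + d5/4 = 321/4
Walk from origin (0, 0):
  seg 1: left by d8 = 72 → (-72, 0)
  seg 2: down by d7 = 4 → (-72, -4)
  seg 3: left by d12 = 321/4 → (-609/4, -4)
  seg 4: down by d1 = 1/3 → (-609/4, -13/3)
  seg 5: left by d2 = 1 → (-613/4, -13/3)
  seg 6: left by d3 = 20 → (-693/4, -13/3)
  seg 7: down by d8 = 72 → (-693/4, -229/3)
  seg 8: up by d5 = 17 → (-693/4, -178/3)
  seg 9: left by d2 = 1 → (-697/4, -178/3)

d6 = 593/6
d7 = 4
d8 = 72
d9 = -11/2
d10 = 1190/3
d11 = 4
d12 = 321/4
endpoint = (-697/4, -178/3)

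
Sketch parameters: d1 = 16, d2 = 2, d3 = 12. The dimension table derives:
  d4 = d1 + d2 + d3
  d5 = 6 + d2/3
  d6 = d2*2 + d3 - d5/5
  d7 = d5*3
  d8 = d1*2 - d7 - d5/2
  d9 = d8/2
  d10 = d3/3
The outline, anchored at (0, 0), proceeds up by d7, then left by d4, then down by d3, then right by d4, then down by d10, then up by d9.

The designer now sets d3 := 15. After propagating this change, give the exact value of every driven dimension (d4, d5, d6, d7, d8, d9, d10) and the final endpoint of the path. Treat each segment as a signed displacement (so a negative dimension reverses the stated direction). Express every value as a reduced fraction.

Apply edit: d3 := 15
  d4 = d1 + d2 + d3 = 33
  d5 = 6 + d2/3 = 20/3
  d6 = d2*2 + d3 - d5/5 = 53/3
  d7 = d5*3 = 20
  d8 = d1*2 - d7 - d5/2 = 26/3
  d9 = d8/2 = 13/3
  d10 = d3/3 = 5
Walk from origin (0, 0):
  seg 1: up by d7 = 20 → (0, 20)
  seg 2: left by d4 = 33 → (-33, 20)
  seg 3: down by d3 = 15 → (-33, 5)
  seg 4: right by d4 = 33 → (0, 5)
  seg 5: down by d10 = 5 → (0, 0)
  seg 6: up by d9 = 13/3 → (0, 13/3)

d4 = 33
d5 = 20/3
d6 = 53/3
d7 = 20
d8 = 26/3
d9 = 13/3
d10 = 5
endpoint = (0, 13/3)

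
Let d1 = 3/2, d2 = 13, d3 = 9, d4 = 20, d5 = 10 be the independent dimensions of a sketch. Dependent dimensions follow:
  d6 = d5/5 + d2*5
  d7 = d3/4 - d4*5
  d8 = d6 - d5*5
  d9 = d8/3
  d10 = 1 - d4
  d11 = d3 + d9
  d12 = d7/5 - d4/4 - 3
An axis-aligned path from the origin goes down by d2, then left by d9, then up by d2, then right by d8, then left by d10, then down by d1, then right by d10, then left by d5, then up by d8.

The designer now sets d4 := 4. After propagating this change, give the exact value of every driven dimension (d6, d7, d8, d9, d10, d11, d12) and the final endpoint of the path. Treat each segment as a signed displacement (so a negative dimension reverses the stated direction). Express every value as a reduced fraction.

Apply edit: d4 := 4
  d6 = d5/5 + d2*5 = 67
  d7 = d3/4 - d4*5 = -71/4
  d8 = d6 - d5*5 = 17
  d9 = d8/3 = 17/3
  d10 = 1 - d4 = -3
  d11 = d3 + d9 = 44/3
  d12 = d7/5 - d4/4 - 3 = -151/20
Walk from origin (0, 0):
  seg 1: down by d2 = 13 → (0, -13)
  seg 2: left by d9 = 17/3 → (-17/3, -13)
  seg 3: up by d2 = 13 → (-17/3, 0)
  seg 4: right by d8 = 17 → (34/3, 0)
  seg 5: left by d10 = -3 → (43/3, 0)
  seg 6: down by d1 = 3/2 → (43/3, -3/2)
  seg 7: right by d10 = -3 → (34/3, -3/2)
  seg 8: left by d5 = 10 → (4/3, -3/2)
  seg 9: up by d8 = 17 → (4/3, 31/2)

d6 = 67
d7 = -71/4
d8 = 17
d9 = 17/3
d10 = -3
d11 = 44/3
d12 = -151/20
endpoint = (4/3, 31/2)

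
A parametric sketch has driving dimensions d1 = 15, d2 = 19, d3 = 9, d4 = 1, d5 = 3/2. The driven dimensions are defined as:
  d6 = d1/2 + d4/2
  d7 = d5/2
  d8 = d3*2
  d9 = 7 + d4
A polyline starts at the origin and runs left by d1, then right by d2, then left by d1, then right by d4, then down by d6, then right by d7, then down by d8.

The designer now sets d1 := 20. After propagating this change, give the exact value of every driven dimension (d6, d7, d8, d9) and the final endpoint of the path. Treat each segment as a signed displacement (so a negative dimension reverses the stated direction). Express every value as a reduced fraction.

d6 = 21/2
d7 = 3/4
d8 = 18
d9 = 8
endpoint = (-77/4, -57/2)

Apply edit: d1 := 20
  d6 = d1/2 + d4/2 = 21/2
  d7 = d5/2 = 3/4
  d8 = d3*2 = 18
  d9 = 7 + d4 = 8
Walk from origin (0, 0):
  seg 1: left by d1 = 20 → (-20, 0)
  seg 2: right by d2 = 19 → (-1, 0)
  seg 3: left by d1 = 20 → (-21, 0)
  seg 4: right by d4 = 1 → (-20, 0)
  seg 5: down by d6 = 21/2 → (-20, -21/2)
  seg 6: right by d7 = 3/4 → (-77/4, -21/2)
  seg 7: down by d8 = 18 → (-77/4, -57/2)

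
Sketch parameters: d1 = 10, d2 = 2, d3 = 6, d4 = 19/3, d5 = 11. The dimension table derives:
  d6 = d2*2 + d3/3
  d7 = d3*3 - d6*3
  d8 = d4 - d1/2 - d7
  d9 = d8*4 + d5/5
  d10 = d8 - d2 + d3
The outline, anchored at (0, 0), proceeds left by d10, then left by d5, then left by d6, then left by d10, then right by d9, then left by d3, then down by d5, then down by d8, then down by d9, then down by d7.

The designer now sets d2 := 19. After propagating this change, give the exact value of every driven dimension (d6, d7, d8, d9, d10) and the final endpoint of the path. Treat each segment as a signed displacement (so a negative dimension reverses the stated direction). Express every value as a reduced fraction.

Apply edit: d2 := 19
  d6 = d2*2 + d3/3 = 40
  d7 = d3*3 - d6*3 = -102
  d8 = d4 - d1/2 - d7 = 310/3
  d9 = d8*4 + d5/5 = 6233/15
  d10 = d8 - d2 + d3 = 271/3
Walk from origin (0, 0):
  seg 1: left by d10 = 271/3 → (-271/3, 0)
  seg 2: left by d5 = 11 → (-304/3, 0)
  seg 3: left by d6 = 40 → (-424/3, 0)
  seg 4: left by d10 = 271/3 → (-695/3, 0)
  seg 5: right by d9 = 6233/15 → (2758/15, 0)
  seg 6: left by d3 = 6 → (2668/15, 0)
  seg 7: down by d5 = 11 → (2668/15, -11)
  seg 8: down by d8 = 310/3 → (2668/15, -343/3)
  seg 9: down by d9 = 6233/15 → (2668/15, -7948/15)
  seg 10: down by d7 = -102 → (2668/15, -6418/15)

d6 = 40
d7 = -102
d8 = 310/3
d9 = 6233/15
d10 = 271/3
endpoint = (2668/15, -6418/15)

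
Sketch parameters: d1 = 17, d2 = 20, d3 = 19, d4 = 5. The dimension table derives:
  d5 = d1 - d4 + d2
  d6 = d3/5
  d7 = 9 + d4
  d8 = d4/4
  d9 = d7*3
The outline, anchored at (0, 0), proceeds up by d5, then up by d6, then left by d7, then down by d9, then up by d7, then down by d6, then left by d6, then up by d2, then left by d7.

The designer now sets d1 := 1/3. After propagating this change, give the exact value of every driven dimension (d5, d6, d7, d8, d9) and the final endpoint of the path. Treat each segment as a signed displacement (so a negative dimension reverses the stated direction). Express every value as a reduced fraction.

Apply edit: d1 := 1/3
  d5 = d1 - d4 + d2 = 46/3
  d6 = d3/5 = 19/5
  d7 = 9 + d4 = 14
  d8 = d4/4 = 5/4
  d9 = d7*3 = 42
Walk from origin (0, 0):
  seg 1: up by d5 = 46/3 → (0, 46/3)
  seg 2: up by d6 = 19/5 → (0, 287/15)
  seg 3: left by d7 = 14 → (-14, 287/15)
  seg 4: down by d9 = 42 → (-14, -343/15)
  seg 5: up by d7 = 14 → (-14, -133/15)
  seg 6: down by d6 = 19/5 → (-14, -38/3)
  seg 7: left by d6 = 19/5 → (-89/5, -38/3)
  seg 8: up by d2 = 20 → (-89/5, 22/3)
  seg 9: left by d7 = 14 → (-159/5, 22/3)

d5 = 46/3
d6 = 19/5
d7 = 14
d8 = 5/4
d9 = 42
endpoint = (-159/5, 22/3)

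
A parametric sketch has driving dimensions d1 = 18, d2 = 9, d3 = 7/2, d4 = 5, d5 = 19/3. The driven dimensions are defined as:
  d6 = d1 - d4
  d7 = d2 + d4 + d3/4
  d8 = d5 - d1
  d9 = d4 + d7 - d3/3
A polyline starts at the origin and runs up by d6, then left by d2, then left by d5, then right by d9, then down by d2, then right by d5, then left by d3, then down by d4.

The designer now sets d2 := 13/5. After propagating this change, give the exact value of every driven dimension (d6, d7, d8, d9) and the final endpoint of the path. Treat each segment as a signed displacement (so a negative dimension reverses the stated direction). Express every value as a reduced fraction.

Apply edit: d2 := 13/5
  d6 = d1 - d4 = 13
  d7 = d2 + d4 + d3/4 = 339/40
  d8 = d5 - d1 = -35/3
  d9 = d4 + d7 - d3/3 = 1477/120
Walk from origin (0, 0):
  seg 1: up by d6 = 13 → (0, 13)
  seg 2: left by d2 = 13/5 → (-13/5, 13)
  seg 3: left by d5 = 19/3 → (-134/15, 13)
  seg 4: right by d9 = 1477/120 → (27/8, 13)
  seg 5: down by d2 = 13/5 → (27/8, 52/5)
  seg 6: right by d5 = 19/3 → (233/24, 52/5)
  seg 7: left by d3 = 7/2 → (149/24, 52/5)
  seg 8: down by d4 = 5 → (149/24, 27/5)

d6 = 13
d7 = 339/40
d8 = -35/3
d9 = 1477/120
endpoint = (149/24, 27/5)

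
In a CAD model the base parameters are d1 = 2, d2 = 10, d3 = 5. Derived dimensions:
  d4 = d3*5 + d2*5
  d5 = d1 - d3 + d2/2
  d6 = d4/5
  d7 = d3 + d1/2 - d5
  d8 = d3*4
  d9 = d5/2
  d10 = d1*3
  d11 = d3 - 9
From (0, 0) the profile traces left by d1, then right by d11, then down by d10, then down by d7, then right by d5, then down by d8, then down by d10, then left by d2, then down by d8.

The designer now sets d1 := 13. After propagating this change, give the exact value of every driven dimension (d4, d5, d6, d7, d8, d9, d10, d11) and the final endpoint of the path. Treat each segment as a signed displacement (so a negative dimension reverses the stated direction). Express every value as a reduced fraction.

d4 = 75
d5 = 13
d6 = 15
d7 = -3/2
d8 = 20
d9 = 13/2
d10 = 39
d11 = -4
endpoint = (-14, -233/2)

Apply edit: d1 := 13
  d4 = d3*5 + d2*5 = 75
  d5 = d1 - d3 + d2/2 = 13
  d6 = d4/5 = 15
  d7 = d3 + d1/2 - d5 = -3/2
  d8 = d3*4 = 20
  d9 = d5/2 = 13/2
  d10 = d1*3 = 39
  d11 = d3 - 9 = -4
Walk from origin (0, 0):
  seg 1: left by d1 = 13 → (-13, 0)
  seg 2: right by d11 = -4 → (-17, 0)
  seg 3: down by d10 = 39 → (-17, -39)
  seg 4: down by d7 = -3/2 → (-17, -75/2)
  seg 5: right by d5 = 13 → (-4, -75/2)
  seg 6: down by d8 = 20 → (-4, -115/2)
  seg 7: down by d10 = 39 → (-4, -193/2)
  seg 8: left by d2 = 10 → (-14, -193/2)
  seg 9: down by d8 = 20 → (-14, -233/2)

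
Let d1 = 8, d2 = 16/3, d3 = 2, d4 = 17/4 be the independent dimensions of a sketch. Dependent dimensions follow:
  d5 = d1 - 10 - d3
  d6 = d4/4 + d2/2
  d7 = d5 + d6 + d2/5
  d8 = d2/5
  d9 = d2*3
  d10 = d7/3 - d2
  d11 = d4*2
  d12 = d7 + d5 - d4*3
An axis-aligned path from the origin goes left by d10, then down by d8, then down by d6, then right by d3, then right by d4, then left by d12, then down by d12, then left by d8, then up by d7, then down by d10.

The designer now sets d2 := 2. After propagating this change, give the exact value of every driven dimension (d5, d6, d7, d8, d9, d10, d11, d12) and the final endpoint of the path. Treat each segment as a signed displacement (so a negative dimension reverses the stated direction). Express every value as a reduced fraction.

Apply edit: d2 := 2
  d5 = d1 - 10 - d3 = -4
  d6 = d4/4 + d2/2 = 33/16
  d7 = d5 + d6 + d2/5 = -123/80
  d8 = d2/5 = 2/5
  d9 = d2*3 = 6
  d10 = d7/3 - d2 = -201/80
  d11 = d4*2 = 17/2
  d12 = d7 + d5 - d4*3 = -1463/80
Walk from origin (0, 0):
  seg 1: left by d10 = -201/80 → (201/80, 0)
  seg 2: down by d8 = 2/5 → (201/80, -2/5)
  seg 3: down by d6 = 33/16 → (201/80, -197/80)
  seg 4: right by d3 = 2 → (361/80, -197/80)
  seg 5: right by d4 = 17/4 → (701/80, -197/80)
  seg 6: left by d12 = -1463/80 → (541/20, -197/80)
  seg 7: down by d12 = -1463/80 → (541/20, 633/40)
  seg 8: left by d8 = 2/5 → (533/20, 633/40)
  seg 9: up by d7 = -123/80 → (533/20, 1143/80)
  seg 10: down by d10 = -201/80 → (533/20, 84/5)

d5 = -4
d6 = 33/16
d7 = -123/80
d8 = 2/5
d9 = 6
d10 = -201/80
d11 = 17/2
d12 = -1463/80
endpoint = (533/20, 84/5)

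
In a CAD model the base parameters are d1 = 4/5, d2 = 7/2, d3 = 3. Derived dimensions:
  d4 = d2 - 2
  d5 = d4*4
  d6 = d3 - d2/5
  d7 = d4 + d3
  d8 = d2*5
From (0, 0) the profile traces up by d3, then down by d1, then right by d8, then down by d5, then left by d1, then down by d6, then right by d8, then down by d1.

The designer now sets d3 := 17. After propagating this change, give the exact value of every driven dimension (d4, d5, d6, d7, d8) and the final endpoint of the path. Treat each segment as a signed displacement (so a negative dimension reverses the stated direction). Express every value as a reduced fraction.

d4 = 3/2
d5 = 6
d6 = 163/10
d7 = 37/2
d8 = 35/2
endpoint = (171/5, -69/10)

Apply edit: d3 := 17
  d4 = d2 - 2 = 3/2
  d5 = d4*4 = 6
  d6 = d3 - d2/5 = 163/10
  d7 = d4 + d3 = 37/2
  d8 = d2*5 = 35/2
Walk from origin (0, 0):
  seg 1: up by d3 = 17 → (0, 17)
  seg 2: down by d1 = 4/5 → (0, 81/5)
  seg 3: right by d8 = 35/2 → (35/2, 81/5)
  seg 4: down by d5 = 6 → (35/2, 51/5)
  seg 5: left by d1 = 4/5 → (167/10, 51/5)
  seg 6: down by d6 = 163/10 → (167/10, -61/10)
  seg 7: right by d8 = 35/2 → (171/5, -61/10)
  seg 8: down by d1 = 4/5 → (171/5, -69/10)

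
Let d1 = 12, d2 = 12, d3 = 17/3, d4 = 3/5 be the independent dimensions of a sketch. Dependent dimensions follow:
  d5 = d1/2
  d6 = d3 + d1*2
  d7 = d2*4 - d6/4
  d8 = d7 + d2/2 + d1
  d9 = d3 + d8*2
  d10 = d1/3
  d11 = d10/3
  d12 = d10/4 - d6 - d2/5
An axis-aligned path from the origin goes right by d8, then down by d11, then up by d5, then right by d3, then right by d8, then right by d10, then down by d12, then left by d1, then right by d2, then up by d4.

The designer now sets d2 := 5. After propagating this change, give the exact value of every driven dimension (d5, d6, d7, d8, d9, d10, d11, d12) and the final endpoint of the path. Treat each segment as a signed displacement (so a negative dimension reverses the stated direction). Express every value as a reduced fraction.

d5 = 6
d6 = 89/3
d7 = 151/12
d8 = 325/12
d9 = 359/6
d10 = 4
d11 = 4/3
d12 = -89/3
endpoint = (341/6, 524/15)

Apply edit: d2 := 5
  d5 = d1/2 = 6
  d6 = d3 + d1*2 = 89/3
  d7 = d2*4 - d6/4 = 151/12
  d8 = d7 + d2/2 + d1 = 325/12
  d9 = d3 + d8*2 = 359/6
  d10 = d1/3 = 4
  d11 = d10/3 = 4/3
  d12 = d10/4 - d6 - d2/5 = -89/3
Walk from origin (0, 0):
  seg 1: right by d8 = 325/12 → (325/12, 0)
  seg 2: down by d11 = 4/3 → (325/12, -4/3)
  seg 3: up by d5 = 6 → (325/12, 14/3)
  seg 4: right by d3 = 17/3 → (131/4, 14/3)
  seg 5: right by d8 = 325/12 → (359/6, 14/3)
  seg 6: right by d10 = 4 → (383/6, 14/3)
  seg 7: down by d12 = -89/3 → (383/6, 103/3)
  seg 8: left by d1 = 12 → (311/6, 103/3)
  seg 9: right by d2 = 5 → (341/6, 103/3)
  seg 10: up by d4 = 3/5 → (341/6, 524/15)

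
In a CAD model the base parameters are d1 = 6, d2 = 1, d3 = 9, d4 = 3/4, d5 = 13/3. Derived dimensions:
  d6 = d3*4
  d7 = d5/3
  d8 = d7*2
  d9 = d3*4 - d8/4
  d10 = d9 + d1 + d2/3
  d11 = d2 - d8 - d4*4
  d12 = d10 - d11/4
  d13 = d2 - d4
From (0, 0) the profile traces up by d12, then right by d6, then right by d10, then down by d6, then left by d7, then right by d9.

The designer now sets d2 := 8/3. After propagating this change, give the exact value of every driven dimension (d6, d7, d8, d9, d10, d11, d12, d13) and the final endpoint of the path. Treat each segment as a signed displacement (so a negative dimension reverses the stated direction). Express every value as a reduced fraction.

d6 = 36
d7 = 13/9
d8 = 26/9
d9 = 635/18
d10 = 253/6
d11 = -29/9
d12 = 1547/36
d13 = 23/12
endpoint = (112, 251/36)

Apply edit: d2 := 8/3
  d6 = d3*4 = 36
  d7 = d5/3 = 13/9
  d8 = d7*2 = 26/9
  d9 = d3*4 - d8/4 = 635/18
  d10 = d9 + d1 + d2/3 = 253/6
  d11 = d2 - d8 - d4*4 = -29/9
  d12 = d10 - d11/4 = 1547/36
  d13 = d2 - d4 = 23/12
Walk from origin (0, 0):
  seg 1: up by d12 = 1547/36 → (0, 1547/36)
  seg 2: right by d6 = 36 → (36, 1547/36)
  seg 3: right by d10 = 253/6 → (469/6, 1547/36)
  seg 4: down by d6 = 36 → (469/6, 251/36)
  seg 5: left by d7 = 13/9 → (1381/18, 251/36)
  seg 6: right by d9 = 635/18 → (112, 251/36)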